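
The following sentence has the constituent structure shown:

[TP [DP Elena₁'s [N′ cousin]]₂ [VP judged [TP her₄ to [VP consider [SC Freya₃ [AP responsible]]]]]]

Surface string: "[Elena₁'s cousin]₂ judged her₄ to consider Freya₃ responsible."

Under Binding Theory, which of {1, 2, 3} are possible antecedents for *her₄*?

{1}

*her* is a pronoun, so Principle B applies: it must be free in its binding domain.
Binding domain of *her₄*: the matrix TP, whose subject is [Elena₁'s cousin]₂.
*Elena₁* and the pronoun do not c-command one another → neither Principle B nor Principle C is at stake; coindexation permitted.
*[Elena₁'s cousin]₂* c-commands the pronoun within its binding domain → coindexation would violate Principle B.
*Freya₃*: the pronoun c-commands this R-expression → coindexation would violate Principle C on *Freya₃*.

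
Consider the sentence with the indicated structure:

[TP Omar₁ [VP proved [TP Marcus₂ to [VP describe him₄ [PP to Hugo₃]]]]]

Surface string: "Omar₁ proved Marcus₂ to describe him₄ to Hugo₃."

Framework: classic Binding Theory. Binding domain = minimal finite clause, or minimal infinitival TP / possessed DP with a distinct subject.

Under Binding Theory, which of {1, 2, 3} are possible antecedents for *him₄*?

{1}

*him* is a pronoun, so Principle B applies: it must be free in its binding domain.
Binding domain of *him₄*: the embedded TP, whose subject is Marcus₂.
*Omar₁* c-commands the pronoun but from outside its binding domain, and is not c-commanded by it → coindexation permitted.
*Marcus₂* c-commands the pronoun within its binding domain → coindexation would violate Principle B.
*Hugo₃*: the pronoun c-commands this R-expression → coindexation would violate Principle C on *Hugo₃*.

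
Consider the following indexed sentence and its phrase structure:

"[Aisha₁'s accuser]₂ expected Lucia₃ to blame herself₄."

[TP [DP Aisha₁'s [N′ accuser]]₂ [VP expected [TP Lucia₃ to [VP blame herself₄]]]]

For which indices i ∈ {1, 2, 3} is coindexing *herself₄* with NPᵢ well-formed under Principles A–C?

*herself* is an anaphor, so Principle A applies: it must be bound in its binding domain.
Binding domain of *herself₄*: the embedded TP, whose subject is Lucia₃.
*Aisha₁* does not c-command the anaphor → cannot bind it.
*[Aisha₁'s accuser]₂* c-commands the anaphor but is outside its binding domain → cannot satisfy Principle A.
*Lucia₃* c-commands the anaphor within its binding domain → licit binder.

{3}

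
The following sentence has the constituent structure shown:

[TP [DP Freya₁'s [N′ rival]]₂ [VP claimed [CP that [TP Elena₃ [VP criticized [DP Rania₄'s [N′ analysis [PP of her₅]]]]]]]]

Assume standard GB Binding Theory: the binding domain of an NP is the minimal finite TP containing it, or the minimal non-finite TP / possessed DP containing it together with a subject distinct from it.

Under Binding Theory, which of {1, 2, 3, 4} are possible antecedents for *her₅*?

{1, 2, 3}

*her* is a pronoun, so Principle B applies: it must be free in its binding domain.
Binding domain of *her₅*: the possessed DP, whose subject is Rania₄.
*Freya₁* and the pronoun do not c-command one another → neither Principle B nor Principle C is at stake; coindexation permitted.
*[Freya₁'s rival]₂* c-commands the pronoun but from outside its binding domain, and is not c-commanded by it → coindexation permitted.
*Elena₃* c-commands the pronoun but from outside its binding domain, and is not c-commanded by it → coindexation permitted.
*Rania₄* c-commands the pronoun within its binding domain → coindexation would violate Principle B.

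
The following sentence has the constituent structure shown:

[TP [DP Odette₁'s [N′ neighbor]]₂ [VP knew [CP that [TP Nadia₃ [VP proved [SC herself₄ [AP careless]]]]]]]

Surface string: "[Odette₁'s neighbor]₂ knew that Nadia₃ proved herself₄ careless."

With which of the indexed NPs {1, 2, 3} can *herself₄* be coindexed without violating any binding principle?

*herself* is an anaphor, so Principle A applies: it must be bound in its binding domain.
Binding domain of *herself₄*: the embedded TP, whose subject is Nadia₃.
*Odette₁* does not c-command the anaphor → cannot bind it.
*[Odette₁'s neighbor]₂* c-commands the anaphor but is outside its binding domain → cannot satisfy Principle A.
*Nadia₃* c-commands the anaphor within its binding domain → licit binder.

{3}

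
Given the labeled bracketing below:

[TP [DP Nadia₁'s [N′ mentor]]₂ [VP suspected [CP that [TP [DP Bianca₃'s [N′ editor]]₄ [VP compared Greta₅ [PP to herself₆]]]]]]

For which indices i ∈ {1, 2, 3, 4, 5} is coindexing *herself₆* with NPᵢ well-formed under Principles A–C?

*herself* is an anaphor, so Principle A applies: it must be bound in its binding domain.
Binding domain of *herself₆*: the embedded TP, whose subject is [Bianca₃'s editor]₄.
*Nadia₁* does not c-command the anaphor → cannot bind it.
*[Nadia₁'s mentor]₂* c-commands the anaphor but is outside its binding domain → cannot satisfy Principle A.
*Bianca₃* does not c-command the anaphor → cannot bind it.
*[Bianca₃'s editor]₄* c-commands the anaphor within its binding domain → licit binder.
*Greta₅* c-commands the anaphor within its binding domain → licit binder.

{4, 5}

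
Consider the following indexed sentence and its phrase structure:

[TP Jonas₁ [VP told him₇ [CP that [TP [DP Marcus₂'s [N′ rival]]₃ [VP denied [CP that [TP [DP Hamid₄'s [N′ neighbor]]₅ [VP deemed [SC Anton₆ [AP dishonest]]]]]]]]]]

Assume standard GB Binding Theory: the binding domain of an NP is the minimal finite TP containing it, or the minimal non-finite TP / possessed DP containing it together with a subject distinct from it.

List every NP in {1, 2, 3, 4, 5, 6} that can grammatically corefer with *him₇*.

*him* is a pronoun, so Principle B applies: it must be free in its binding domain.
Binding domain of *him₇*: the matrix TP, whose subject is Jonas₁.
*Jonas₁* c-commands the pronoun within its binding domain → coindexation would violate Principle B.
*Marcus₂*: the pronoun c-commands this R-expression → coindexation would violate Principle C on *Marcus₂*.
*[Marcus₂'s rival]₃*: the pronoun c-commands this R-expression → coindexation would violate Principle C on *[Marcus₂'s rival]₃*.
*Hamid₄*: the pronoun c-commands this R-expression → coindexation would violate Principle C on *Hamid₄*.
*[Hamid₄'s neighbor]₅*: the pronoun c-commands this R-expression → coindexation would violate Principle C on *[Hamid₄'s neighbor]₅*.
*Anton₆*: the pronoun c-commands this R-expression → coindexation would violate Principle C on *Anton₆*.

none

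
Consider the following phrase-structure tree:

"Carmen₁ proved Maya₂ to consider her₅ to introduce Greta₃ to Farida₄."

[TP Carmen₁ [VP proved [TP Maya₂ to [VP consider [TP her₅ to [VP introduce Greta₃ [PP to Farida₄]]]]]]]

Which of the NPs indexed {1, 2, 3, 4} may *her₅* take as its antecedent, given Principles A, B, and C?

*her* is a pronoun, so Principle B applies: it must be free in its binding domain.
Binding domain of *her₅*: the embedded TP, whose subject is Maya₂.
*Carmen₁* c-commands the pronoun but from outside its binding domain, and is not c-commanded by it → coindexation permitted.
*Maya₂* c-commands the pronoun within its binding domain → coindexation would violate Principle B.
*Greta₃*: the pronoun c-commands this R-expression → coindexation would violate Principle C on *Greta₃*.
*Farida₄*: the pronoun c-commands this R-expression → coindexation would violate Principle C on *Farida₄*.

{1}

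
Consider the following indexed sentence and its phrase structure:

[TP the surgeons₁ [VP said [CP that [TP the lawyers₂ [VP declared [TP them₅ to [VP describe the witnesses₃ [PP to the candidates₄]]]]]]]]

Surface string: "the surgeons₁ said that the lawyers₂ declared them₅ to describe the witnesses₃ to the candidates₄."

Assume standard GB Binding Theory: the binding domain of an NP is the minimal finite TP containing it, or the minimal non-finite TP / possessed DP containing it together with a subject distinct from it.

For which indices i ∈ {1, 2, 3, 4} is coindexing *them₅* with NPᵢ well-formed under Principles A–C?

*them* is a pronoun, so Principle B applies: it must be free in its binding domain.
Binding domain of *them₅*: the embedded TP, whose subject is the lawyers₂.
*the surgeons₁* c-commands the pronoun but from outside its binding domain, and is not c-commanded by it → coindexation permitted.
*the lawyers₂* c-commands the pronoun within its binding domain → coindexation would violate Principle B.
*the witnesses₃*: the pronoun c-commands this R-expression → coindexation would violate Principle C on *the witnesses₃*.
*the candidates₄*: the pronoun c-commands this R-expression → coindexation would violate Principle C on *the candidates₄*.

{1}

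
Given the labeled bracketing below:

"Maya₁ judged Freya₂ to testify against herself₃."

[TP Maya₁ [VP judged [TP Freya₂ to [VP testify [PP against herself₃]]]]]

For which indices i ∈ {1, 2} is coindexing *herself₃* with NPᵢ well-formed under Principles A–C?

{2}

*herself* is an anaphor, so Principle A applies: it must be bound in its binding domain.
Binding domain of *herself₃*: the embedded TP, whose subject is Freya₂.
*Maya₁* c-commands the anaphor but is outside its binding domain → cannot satisfy Principle A.
*Freya₂* c-commands the anaphor within its binding domain → licit binder.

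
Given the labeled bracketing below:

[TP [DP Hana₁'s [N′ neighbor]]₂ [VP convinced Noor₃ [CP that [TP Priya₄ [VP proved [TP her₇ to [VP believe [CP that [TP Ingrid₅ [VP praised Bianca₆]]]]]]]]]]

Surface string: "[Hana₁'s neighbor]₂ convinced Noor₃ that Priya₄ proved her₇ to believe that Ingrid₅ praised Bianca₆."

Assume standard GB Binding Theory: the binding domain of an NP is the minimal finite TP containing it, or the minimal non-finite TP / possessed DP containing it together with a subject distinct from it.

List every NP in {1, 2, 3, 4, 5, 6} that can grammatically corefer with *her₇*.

*her* is a pronoun, so Principle B applies: it must be free in its binding domain.
Binding domain of *her₇*: the embedded TP, whose subject is Priya₄.
*Hana₁* and the pronoun do not c-command one another → neither Principle B nor Principle C is at stake; coindexation permitted.
*[Hana₁'s neighbor]₂* c-commands the pronoun but from outside its binding domain, and is not c-commanded by it → coindexation permitted.
*Noor₃* c-commands the pronoun but from outside its binding domain, and is not c-commanded by it → coindexation permitted.
*Priya₄* c-commands the pronoun within its binding domain → coindexation would violate Principle B.
*Ingrid₅*: the pronoun c-commands this R-expression → coindexation would violate Principle C on *Ingrid₅*.
*Bianca₆*: the pronoun c-commands this R-expression → coindexation would violate Principle C on *Bianca₆*.

{1, 2, 3}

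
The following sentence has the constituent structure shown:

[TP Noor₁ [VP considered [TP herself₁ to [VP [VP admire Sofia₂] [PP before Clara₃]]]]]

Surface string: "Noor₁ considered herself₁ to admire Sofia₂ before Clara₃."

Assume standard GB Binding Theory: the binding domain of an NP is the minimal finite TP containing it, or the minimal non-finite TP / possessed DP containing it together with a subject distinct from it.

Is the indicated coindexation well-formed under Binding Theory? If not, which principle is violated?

The two coindexed NPs are *Noor₁* and *herself₁*.
*herself₁* is an anaphor; its binding domain is the matrix TP, whose subject is Noor₁. *Noor₁* c-commands it within that domain and shares its index, so Principle A is satisfied.
*Noor₁* is an R-expression; *herself₁* does not c-command it, and no other NP shares its index, so Principle C is satisfied.
All principles are respected.

grammatical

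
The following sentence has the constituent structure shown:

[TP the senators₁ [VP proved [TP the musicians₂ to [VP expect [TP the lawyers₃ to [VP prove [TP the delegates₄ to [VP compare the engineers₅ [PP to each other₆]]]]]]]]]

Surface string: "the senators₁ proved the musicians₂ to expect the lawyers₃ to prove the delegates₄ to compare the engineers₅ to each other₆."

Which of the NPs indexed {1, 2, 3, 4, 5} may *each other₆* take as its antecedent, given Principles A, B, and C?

*each other* is an anaphor, so Principle A applies: it must be bound in its binding domain.
Binding domain of *each other₆*: the embedded TP, whose subject is the delegates₄.
*the senators₁* c-commands the anaphor but is outside its binding domain → cannot satisfy Principle A.
*the musicians₂* c-commands the anaphor but is outside its binding domain → cannot satisfy Principle A.
*the lawyers₃* c-commands the anaphor but is outside its binding domain → cannot satisfy Principle A.
*the delegates₄* c-commands the anaphor within its binding domain → licit binder.
*the engineers₅* c-commands the anaphor within its binding domain → licit binder.

{4, 5}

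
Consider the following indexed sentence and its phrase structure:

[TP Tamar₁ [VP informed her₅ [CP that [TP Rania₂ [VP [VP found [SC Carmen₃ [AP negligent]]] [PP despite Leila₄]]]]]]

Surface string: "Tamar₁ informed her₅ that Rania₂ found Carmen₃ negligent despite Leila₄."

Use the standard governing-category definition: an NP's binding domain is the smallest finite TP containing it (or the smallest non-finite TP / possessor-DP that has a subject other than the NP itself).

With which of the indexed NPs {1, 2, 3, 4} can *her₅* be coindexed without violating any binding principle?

*her* is a pronoun, so Principle B applies: it must be free in its binding domain.
Binding domain of *her₅*: the matrix TP, whose subject is Tamar₁.
*Tamar₁* c-commands the pronoun within its binding domain → coindexation would violate Principle B.
*Rania₂*: the pronoun c-commands this R-expression → coindexation would violate Principle C on *Rania₂*.
*Carmen₃*: the pronoun c-commands this R-expression → coindexation would violate Principle C on *Carmen₃*.
*Leila₄*: the pronoun c-commands this R-expression → coindexation would violate Principle C on *Leila₄*.

none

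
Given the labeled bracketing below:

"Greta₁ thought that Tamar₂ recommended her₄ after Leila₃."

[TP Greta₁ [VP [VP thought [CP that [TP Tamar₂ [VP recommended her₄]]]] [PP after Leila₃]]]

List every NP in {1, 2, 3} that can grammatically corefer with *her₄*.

*her* is a pronoun, so Principle B applies: it must be free in its binding domain.
Binding domain of *her₄*: the embedded TP, whose subject is Tamar₂.
*Greta₁* c-commands the pronoun but from outside its binding domain, and is not c-commanded by it → coindexation permitted.
*Tamar₂* c-commands the pronoun within its binding domain → coindexation would violate Principle B.
*Leila₃* and the pronoun do not c-command one another → neither Principle B nor Principle C is at stake; coindexation permitted.

{1, 3}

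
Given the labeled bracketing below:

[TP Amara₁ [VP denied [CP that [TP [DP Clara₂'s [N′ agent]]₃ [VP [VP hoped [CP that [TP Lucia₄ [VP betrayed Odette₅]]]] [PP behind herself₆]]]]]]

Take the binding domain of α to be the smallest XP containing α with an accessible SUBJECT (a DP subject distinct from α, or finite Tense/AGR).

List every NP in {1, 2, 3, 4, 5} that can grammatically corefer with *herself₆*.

*herself* is an anaphor, so Principle A applies: it must be bound in its binding domain.
Binding domain of *herself₆*: the embedded TP, whose subject is [Clara₂'s agent]₃.
*Amara₁* c-commands the anaphor but is outside its binding domain → cannot satisfy Principle A.
*Clara₂* does not c-command the anaphor → cannot bind it.
*[Clara₂'s agent]₃* c-commands the anaphor within its binding domain → licit binder.
*Lucia₄* does not c-command the anaphor → cannot bind it.
*Odette₅* does not c-command the anaphor → cannot bind it.

{3}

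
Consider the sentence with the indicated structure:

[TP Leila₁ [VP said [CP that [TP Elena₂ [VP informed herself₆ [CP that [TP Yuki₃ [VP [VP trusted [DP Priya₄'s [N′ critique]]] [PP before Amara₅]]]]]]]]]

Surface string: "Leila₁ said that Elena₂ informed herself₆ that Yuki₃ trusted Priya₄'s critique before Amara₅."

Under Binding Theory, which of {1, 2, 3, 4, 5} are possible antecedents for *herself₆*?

{2}

*herself* is an anaphor, so Principle A applies: it must be bound in its binding domain.
Binding domain of *herself₆*: the embedded TP, whose subject is Elena₂.
*Leila₁* c-commands the anaphor but is outside its binding domain → cannot satisfy Principle A.
*Elena₂* c-commands the anaphor within its binding domain → licit binder.
*Yuki₃* does not c-command the anaphor → cannot bind it.
*Priya₄* does not c-command the anaphor → cannot bind it.
*Amara₅* does not c-command the anaphor → cannot bind it.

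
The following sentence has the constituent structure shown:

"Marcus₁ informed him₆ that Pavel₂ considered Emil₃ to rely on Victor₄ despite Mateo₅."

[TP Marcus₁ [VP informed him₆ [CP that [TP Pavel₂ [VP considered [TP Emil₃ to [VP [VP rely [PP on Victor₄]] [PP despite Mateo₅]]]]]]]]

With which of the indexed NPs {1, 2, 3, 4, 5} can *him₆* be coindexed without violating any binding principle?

none

*him* is a pronoun, so Principle B applies: it must be free in its binding domain.
Binding domain of *him₆*: the matrix TP, whose subject is Marcus₁.
*Marcus₁* c-commands the pronoun within its binding domain → coindexation would violate Principle B.
*Pavel₂*: the pronoun c-commands this R-expression → coindexation would violate Principle C on *Pavel₂*.
*Emil₃*: the pronoun c-commands this R-expression → coindexation would violate Principle C on *Emil₃*.
*Victor₄*: the pronoun c-commands this R-expression → coindexation would violate Principle C on *Victor₄*.
*Mateo₅*: the pronoun c-commands this R-expression → coindexation would violate Principle C on *Mateo₅*.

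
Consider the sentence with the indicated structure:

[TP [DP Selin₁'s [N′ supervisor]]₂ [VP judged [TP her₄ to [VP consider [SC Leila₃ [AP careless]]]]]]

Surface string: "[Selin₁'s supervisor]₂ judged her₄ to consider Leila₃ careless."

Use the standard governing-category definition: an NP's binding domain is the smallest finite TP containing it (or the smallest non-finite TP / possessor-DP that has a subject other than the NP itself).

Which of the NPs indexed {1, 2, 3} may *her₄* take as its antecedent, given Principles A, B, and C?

{1}

*her* is a pronoun, so Principle B applies: it must be free in its binding domain.
Binding domain of *her₄*: the matrix TP, whose subject is [Selin₁'s supervisor]₂.
*Selin₁* and the pronoun do not c-command one another → neither Principle B nor Principle C is at stake; coindexation permitted.
*[Selin₁'s supervisor]₂* c-commands the pronoun within its binding domain → coindexation would violate Principle B.
*Leila₃*: the pronoun c-commands this R-expression → coindexation would violate Principle C on *Leila₃*.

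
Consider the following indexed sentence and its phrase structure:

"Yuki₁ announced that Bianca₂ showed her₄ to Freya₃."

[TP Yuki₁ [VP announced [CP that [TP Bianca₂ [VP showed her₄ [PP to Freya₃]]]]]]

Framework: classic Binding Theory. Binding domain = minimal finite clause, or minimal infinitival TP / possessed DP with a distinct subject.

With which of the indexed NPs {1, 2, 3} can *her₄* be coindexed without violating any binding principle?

*her* is a pronoun, so Principle B applies: it must be free in its binding domain.
Binding domain of *her₄*: the embedded TP, whose subject is Bianca₂.
*Yuki₁* c-commands the pronoun but from outside its binding domain, and is not c-commanded by it → coindexation permitted.
*Bianca₂* c-commands the pronoun within its binding domain → coindexation would violate Principle B.
*Freya₃*: the pronoun c-commands this R-expression → coindexation would violate Principle C on *Freya₃*.

{1}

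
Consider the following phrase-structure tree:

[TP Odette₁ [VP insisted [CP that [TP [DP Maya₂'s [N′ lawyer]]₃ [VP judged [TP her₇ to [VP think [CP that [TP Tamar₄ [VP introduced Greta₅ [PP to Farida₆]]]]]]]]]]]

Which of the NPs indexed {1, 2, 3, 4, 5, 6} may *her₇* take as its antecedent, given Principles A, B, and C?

{1, 2}

*her* is a pronoun, so Principle B applies: it must be free in its binding domain.
Binding domain of *her₇*: the embedded TP, whose subject is [Maya₂'s lawyer]₃.
*Odette₁* c-commands the pronoun but from outside its binding domain, and is not c-commanded by it → coindexation permitted.
*Maya₂* and the pronoun do not c-command one another → neither Principle B nor Principle C is at stake; coindexation permitted.
*[Maya₂'s lawyer]₃* c-commands the pronoun within its binding domain → coindexation would violate Principle B.
*Tamar₄*: the pronoun c-commands this R-expression → coindexation would violate Principle C on *Tamar₄*.
*Greta₅*: the pronoun c-commands this R-expression → coindexation would violate Principle C on *Greta₅*.
*Farida₆*: the pronoun c-commands this R-expression → coindexation would violate Principle C on *Farida₆*.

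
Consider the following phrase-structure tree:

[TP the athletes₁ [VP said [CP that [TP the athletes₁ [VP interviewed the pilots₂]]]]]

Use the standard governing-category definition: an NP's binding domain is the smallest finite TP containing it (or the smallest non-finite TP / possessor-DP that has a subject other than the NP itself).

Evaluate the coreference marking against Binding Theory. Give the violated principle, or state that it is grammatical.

The two coindexed NPs are *the athletes₁* (the lower occurrence) and *the athletes₁* (the higher occurrence).
*the athletes₁* (the lower occurrence) is an R-expression. Principle C requires it to be free everywhere.
*the athletes₁* (the higher occurrence) c-commands it and carries the same index.
The R-expression is bound → Principle C violation.

Principle C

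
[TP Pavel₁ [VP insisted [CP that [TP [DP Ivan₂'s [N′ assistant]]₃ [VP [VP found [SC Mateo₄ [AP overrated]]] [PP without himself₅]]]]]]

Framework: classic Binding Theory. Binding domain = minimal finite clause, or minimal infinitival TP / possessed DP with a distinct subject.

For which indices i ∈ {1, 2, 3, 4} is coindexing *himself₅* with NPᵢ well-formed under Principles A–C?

*himself* is an anaphor, so Principle A applies: it must be bound in its binding domain.
Binding domain of *himself₅*: the embedded TP, whose subject is [Ivan₂'s assistant]₃.
*Pavel₁* c-commands the anaphor but is outside its binding domain → cannot satisfy Principle A.
*Ivan₂* does not c-command the anaphor → cannot bind it.
*[Ivan₂'s assistant]₃* c-commands the anaphor within its binding domain → licit binder.
*Mateo₄* does not c-command the anaphor → cannot bind it.

{3}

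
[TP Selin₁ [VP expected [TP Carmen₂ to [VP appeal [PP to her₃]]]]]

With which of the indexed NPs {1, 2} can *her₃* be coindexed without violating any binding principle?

{1}

*her* is a pronoun, so Principle B applies: it must be free in its binding domain.
Binding domain of *her₃*: the embedded TP, whose subject is Carmen₂.
*Selin₁* c-commands the pronoun but from outside its binding domain, and is not c-commanded by it → coindexation permitted.
*Carmen₂* c-commands the pronoun within its binding domain → coindexation would violate Principle B.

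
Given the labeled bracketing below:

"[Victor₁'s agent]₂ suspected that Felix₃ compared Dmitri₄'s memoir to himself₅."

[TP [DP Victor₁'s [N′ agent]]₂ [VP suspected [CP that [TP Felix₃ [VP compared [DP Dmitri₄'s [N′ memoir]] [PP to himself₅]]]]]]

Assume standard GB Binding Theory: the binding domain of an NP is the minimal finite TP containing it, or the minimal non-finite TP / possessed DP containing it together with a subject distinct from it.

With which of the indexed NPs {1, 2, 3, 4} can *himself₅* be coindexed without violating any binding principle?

{3}

*himself* is an anaphor, so Principle A applies: it must be bound in its binding domain.
Binding domain of *himself₅*: the embedded TP, whose subject is Felix₃.
*Victor₁* does not c-command the anaphor → cannot bind it.
*[Victor₁'s agent]₂* c-commands the anaphor but is outside its binding domain → cannot satisfy Principle A.
*Felix₃* c-commands the anaphor within its binding domain → licit binder.
*Dmitri₄* does not c-command the anaphor → cannot bind it.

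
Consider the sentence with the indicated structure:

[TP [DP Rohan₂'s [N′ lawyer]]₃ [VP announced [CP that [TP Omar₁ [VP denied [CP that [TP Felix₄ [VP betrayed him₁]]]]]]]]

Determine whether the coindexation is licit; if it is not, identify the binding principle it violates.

The two coindexed NPs are *Omar₁* and *him₁*.
*him₁* is a pronoun; its binding domain is the embedded TP, whose subject is Felix₄. Within that domain it is c-commanded only by *Felix₄*, which carries a different index — the pronoun is free locally, so Principle B holds.
*Omar₁* is an R-expression; *him₁* does not c-command it, and no other NP shares its index, so Principle C is satisfied.
All principles are respected.

grammatical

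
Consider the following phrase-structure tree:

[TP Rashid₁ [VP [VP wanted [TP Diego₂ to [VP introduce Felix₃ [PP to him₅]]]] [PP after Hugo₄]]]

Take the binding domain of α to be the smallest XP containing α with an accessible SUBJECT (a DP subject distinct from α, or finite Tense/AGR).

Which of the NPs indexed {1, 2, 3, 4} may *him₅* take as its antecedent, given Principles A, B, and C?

*him* is a pronoun, so Principle B applies: it must be free in its binding domain.
Binding domain of *him₅*: the embedded TP, whose subject is Diego₂.
*Rashid₁* c-commands the pronoun but from outside its binding domain, and is not c-commanded by it → coindexation permitted.
*Diego₂* c-commands the pronoun within its binding domain → coindexation would violate Principle B.
*Felix₃* c-commands the pronoun within its binding domain → coindexation would violate Principle B.
*Hugo₄* and the pronoun do not c-command one another → neither Principle B nor Principle C is at stake; coindexation permitted.

{1, 4}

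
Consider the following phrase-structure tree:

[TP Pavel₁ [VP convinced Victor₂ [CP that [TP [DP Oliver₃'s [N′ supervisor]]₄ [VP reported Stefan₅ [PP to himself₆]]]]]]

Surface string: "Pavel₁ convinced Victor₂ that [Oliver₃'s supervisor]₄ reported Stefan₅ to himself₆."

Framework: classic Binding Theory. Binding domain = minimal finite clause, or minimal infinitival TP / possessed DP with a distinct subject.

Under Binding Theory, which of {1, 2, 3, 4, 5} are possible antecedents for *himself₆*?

*himself* is an anaphor, so Principle A applies: it must be bound in its binding domain.
Binding domain of *himself₆*: the embedded TP, whose subject is [Oliver₃'s supervisor]₄.
*Pavel₁* c-commands the anaphor but is outside its binding domain → cannot satisfy Principle A.
*Victor₂* c-commands the anaphor but is outside its binding domain → cannot satisfy Principle A.
*Oliver₃* does not c-command the anaphor → cannot bind it.
*[Oliver₃'s supervisor]₄* c-commands the anaphor within its binding domain → licit binder.
*Stefan₅* c-commands the anaphor within its binding domain → licit binder.

{4, 5}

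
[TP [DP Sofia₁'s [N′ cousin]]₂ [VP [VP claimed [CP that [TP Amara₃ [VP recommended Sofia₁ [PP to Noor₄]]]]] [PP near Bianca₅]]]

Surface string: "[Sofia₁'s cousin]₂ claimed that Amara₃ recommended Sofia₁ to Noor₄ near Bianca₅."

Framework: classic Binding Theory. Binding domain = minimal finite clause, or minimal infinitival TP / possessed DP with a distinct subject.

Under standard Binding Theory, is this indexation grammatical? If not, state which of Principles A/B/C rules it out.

grammatical

The two coindexed NPs are *Sofia₁* and *Sofia₁*.
*Sofia₁* is an R-expression; no coindexed NP c-commands it, so Principle C holds.
*Sofia₁* is an R-expression; *Sofia₁* does not c-command it, and no other NP shares its index, so Principle C is satisfied.
All principles are respected.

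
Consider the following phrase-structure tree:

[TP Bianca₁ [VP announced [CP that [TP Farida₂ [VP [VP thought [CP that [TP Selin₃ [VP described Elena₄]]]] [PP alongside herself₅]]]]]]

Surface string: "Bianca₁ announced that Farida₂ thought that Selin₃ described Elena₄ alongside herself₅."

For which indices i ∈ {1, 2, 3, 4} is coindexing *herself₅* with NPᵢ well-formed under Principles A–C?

{2}

*herself* is an anaphor, so Principle A applies: it must be bound in its binding domain.
Binding domain of *herself₅*: the embedded TP, whose subject is Farida₂.
*Bianca₁* c-commands the anaphor but is outside its binding domain → cannot satisfy Principle A.
*Farida₂* c-commands the anaphor within its binding domain → licit binder.
*Selin₃* does not c-command the anaphor → cannot bind it.
*Elena₄* does not c-command the anaphor → cannot bind it.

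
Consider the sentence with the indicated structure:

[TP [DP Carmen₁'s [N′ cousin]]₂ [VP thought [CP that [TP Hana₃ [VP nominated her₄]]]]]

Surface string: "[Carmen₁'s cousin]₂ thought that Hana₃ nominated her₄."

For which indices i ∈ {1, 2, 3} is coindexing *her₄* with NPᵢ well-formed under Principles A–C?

{1, 2}

*her* is a pronoun, so Principle B applies: it must be free in its binding domain.
Binding domain of *her₄*: the embedded TP, whose subject is Hana₃.
*Carmen₁* and the pronoun do not c-command one another → neither Principle B nor Principle C is at stake; coindexation permitted.
*[Carmen₁'s cousin]₂* c-commands the pronoun but from outside its binding domain, and is not c-commanded by it → coindexation permitted.
*Hana₃* c-commands the pronoun within its binding domain → coindexation would violate Principle B.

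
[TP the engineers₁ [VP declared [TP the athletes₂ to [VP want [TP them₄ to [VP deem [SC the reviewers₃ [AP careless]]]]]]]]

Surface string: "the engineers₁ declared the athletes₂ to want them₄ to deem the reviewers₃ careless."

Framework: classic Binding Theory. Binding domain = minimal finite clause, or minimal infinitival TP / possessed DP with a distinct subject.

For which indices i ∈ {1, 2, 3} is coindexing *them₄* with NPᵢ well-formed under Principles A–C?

{1}

*them* is a pronoun, so Principle B applies: it must be free in its binding domain.
Binding domain of *them₄*: the embedded TP, whose subject is the athletes₂.
*the engineers₁* c-commands the pronoun but from outside its binding domain, and is not c-commanded by it → coindexation permitted.
*the athletes₂* c-commands the pronoun within its binding domain → coindexation would violate Principle B.
*the reviewers₃*: the pronoun c-commands this R-expression → coindexation would violate Principle C on *the reviewers₃*.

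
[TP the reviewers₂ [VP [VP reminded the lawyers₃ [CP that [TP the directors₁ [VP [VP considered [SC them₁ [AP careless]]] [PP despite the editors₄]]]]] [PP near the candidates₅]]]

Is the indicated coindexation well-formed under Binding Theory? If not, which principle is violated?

The two coindexed NPs are *the directors₁* and *them₁*.
*them₁* is a pronoun. Its binding domain is the embedded TP, whose subject is the directors₁.
*the directors₁* c-commands it within that domain and carries the same index.
The pronoun is locally bound → Principle B violation.

Principle B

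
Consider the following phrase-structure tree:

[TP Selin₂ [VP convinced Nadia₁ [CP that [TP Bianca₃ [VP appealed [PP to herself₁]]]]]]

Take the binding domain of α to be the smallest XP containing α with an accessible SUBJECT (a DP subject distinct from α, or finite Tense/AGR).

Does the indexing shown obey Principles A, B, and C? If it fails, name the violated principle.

The two coindexed NPs are *Nadia₁* and *herself₁*.
*herself₁* is an anaphor. Principle A requires it to be bound within its binding domain — the embedded TP, whose subject is Bianca₃.
Within that domain it is c-commanded by *Bianca₃*, which does not share its index.
*Nadia₁* does c-command the anaphor, but from outside its binding domain.
The anaphor is unbound in its domain → Principle A violation.

Principle A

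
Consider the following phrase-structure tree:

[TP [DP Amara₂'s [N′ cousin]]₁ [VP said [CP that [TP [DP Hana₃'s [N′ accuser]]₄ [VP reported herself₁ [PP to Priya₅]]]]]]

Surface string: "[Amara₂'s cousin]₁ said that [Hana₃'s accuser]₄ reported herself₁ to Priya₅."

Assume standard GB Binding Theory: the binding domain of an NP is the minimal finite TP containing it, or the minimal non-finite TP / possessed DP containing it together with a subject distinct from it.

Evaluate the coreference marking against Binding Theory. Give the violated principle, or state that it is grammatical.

The two coindexed NPs are *[Amara₂'s cousin]₁* and *herself₁*.
*herself₁* is an anaphor. Principle A requires it to be bound within its binding domain — the embedded TP, whose subject is [Hana₃'s accuser]₄.
Within that domain it is c-commanded by *[Hana₃'s accuser]₄*, which does not share its index.
*[Amara₂'s cousin]₁* does c-command the anaphor, but from outside its binding domain.
The anaphor is unbound in its domain → Principle A violation.

Principle A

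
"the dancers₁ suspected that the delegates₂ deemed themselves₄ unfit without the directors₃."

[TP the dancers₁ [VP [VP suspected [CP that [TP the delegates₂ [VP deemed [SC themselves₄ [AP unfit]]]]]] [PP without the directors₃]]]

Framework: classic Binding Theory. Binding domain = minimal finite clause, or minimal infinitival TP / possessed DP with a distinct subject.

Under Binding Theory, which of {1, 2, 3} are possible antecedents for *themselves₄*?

*themselves* is an anaphor, so Principle A applies: it must be bound in its binding domain.
Binding domain of *themselves₄*: the embedded TP, whose subject is the delegates₂.
*the dancers₁* c-commands the anaphor but is outside its binding domain → cannot satisfy Principle A.
*the delegates₂* c-commands the anaphor within its binding domain → licit binder.
*the directors₃* does not c-command the anaphor → cannot bind it.

{2}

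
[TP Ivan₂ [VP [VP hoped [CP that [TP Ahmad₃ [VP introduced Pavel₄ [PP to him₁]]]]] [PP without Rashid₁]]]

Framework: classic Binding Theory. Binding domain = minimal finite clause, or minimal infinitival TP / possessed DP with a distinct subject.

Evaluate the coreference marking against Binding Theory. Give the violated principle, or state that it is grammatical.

grammatical

The two coindexed NPs are *Rashid₁* and *him₁*.
*him₁* is a pronoun; its binding domain is the embedded TP, whose subject is Ahmad₃. Within that domain it is c-commanded only by *Ahmad₃*, *Pavel₄*, which carry a different index — the pronoun is free locally, so Principle B holds.
*Rashid₁* is an R-expression; *him₁* does not c-command it, and no other NP shares its index, so Principle C is satisfied.
All principles are respected.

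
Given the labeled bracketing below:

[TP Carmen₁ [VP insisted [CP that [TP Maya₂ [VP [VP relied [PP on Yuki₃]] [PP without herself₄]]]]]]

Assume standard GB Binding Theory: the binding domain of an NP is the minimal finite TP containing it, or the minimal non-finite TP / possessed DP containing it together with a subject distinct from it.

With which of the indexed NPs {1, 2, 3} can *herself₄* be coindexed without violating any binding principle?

*herself* is an anaphor, so Principle A applies: it must be bound in its binding domain.
Binding domain of *herself₄*: the embedded TP, whose subject is Maya₂.
*Carmen₁* c-commands the anaphor but is outside its binding domain → cannot satisfy Principle A.
*Maya₂* c-commands the anaphor within its binding domain → licit binder.
*Yuki₃* does not c-command the anaphor → cannot bind it.

{2}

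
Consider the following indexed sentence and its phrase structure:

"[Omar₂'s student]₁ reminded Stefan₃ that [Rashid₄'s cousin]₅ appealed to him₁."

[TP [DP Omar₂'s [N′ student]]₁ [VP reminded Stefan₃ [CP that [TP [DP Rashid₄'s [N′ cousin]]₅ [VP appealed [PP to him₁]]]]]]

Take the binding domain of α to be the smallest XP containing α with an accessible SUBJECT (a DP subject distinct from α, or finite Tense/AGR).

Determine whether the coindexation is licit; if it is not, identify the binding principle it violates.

The two coindexed NPs are *[Omar₂'s student]₁* and *him₁*.
*him₁* is a pronoun; its binding domain is the embedded TP, whose subject is [Rashid₄'s cousin]₅. Within that domain it is c-commanded only by *[Rashid₄'s cousin]₅*, which carries a different index — the pronoun is free locally, so Principle B holds.
*[Omar₂'s student]₁* is an R-expression; *him₁* does not c-command it, and no other NP shares its index, so Principle C is satisfied.
All principles are respected.

grammatical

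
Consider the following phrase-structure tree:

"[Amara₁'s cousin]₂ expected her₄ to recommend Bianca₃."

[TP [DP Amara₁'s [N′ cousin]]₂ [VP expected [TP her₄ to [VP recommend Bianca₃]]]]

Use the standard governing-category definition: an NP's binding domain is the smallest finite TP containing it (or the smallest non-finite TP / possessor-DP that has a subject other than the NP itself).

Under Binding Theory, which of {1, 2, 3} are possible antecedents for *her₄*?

*her* is a pronoun, so Principle B applies: it must be free in its binding domain.
Binding domain of *her₄*: the matrix TP, whose subject is [Amara₁'s cousin]₂.
*Amara₁* and the pronoun do not c-command one another → neither Principle B nor Principle C is at stake; coindexation permitted.
*[Amara₁'s cousin]₂* c-commands the pronoun within its binding domain → coindexation would violate Principle B.
*Bianca₃*: the pronoun c-commands this R-expression → coindexation would violate Principle C on *Bianca₃*.

{1}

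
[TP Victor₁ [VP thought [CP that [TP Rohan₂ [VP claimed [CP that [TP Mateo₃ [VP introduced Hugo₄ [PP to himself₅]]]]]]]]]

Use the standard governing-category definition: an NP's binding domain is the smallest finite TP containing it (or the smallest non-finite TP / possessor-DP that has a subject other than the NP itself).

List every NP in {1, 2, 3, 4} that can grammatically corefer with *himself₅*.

{3, 4}

*himself* is an anaphor, so Principle A applies: it must be bound in its binding domain.
Binding domain of *himself₅*: the embedded TP, whose subject is Mateo₃.
*Victor₁* c-commands the anaphor but is outside its binding domain → cannot satisfy Principle A.
*Rohan₂* c-commands the anaphor but is outside its binding domain → cannot satisfy Principle A.
*Mateo₃* c-commands the anaphor within its binding domain → licit binder.
*Hugo₄* c-commands the anaphor within its binding domain → licit binder.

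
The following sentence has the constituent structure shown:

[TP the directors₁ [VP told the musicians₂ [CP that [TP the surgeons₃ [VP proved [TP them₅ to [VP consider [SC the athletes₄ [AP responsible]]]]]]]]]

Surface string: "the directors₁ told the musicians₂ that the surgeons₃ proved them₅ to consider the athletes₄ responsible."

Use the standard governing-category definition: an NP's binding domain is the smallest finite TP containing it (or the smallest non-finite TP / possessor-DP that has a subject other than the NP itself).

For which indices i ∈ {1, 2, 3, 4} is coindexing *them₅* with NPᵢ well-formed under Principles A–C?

{1, 2}

*them* is a pronoun, so Principle B applies: it must be free in its binding domain.
Binding domain of *them₅*: the embedded TP, whose subject is the surgeons₃.
*the directors₁* c-commands the pronoun but from outside its binding domain, and is not c-commanded by it → coindexation permitted.
*the musicians₂* c-commands the pronoun but from outside its binding domain, and is not c-commanded by it → coindexation permitted.
*the surgeons₃* c-commands the pronoun within its binding domain → coindexation would violate Principle B.
*the athletes₄*: the pronoun c-commands this R-expression → coindexation would violate Principle C on *the athletes₄*.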